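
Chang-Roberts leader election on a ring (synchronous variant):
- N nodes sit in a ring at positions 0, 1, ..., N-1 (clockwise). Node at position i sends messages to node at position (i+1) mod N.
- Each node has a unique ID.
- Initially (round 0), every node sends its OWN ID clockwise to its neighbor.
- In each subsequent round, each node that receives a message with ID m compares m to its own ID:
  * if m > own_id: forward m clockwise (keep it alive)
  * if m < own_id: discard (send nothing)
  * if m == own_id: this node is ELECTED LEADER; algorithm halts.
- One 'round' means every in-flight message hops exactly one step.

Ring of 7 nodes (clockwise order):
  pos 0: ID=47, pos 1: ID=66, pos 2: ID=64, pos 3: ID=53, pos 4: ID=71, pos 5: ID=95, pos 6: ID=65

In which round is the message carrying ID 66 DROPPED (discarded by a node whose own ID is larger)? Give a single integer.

Round 1: pos1(id66) recv 47: drop; pos2(id64) recv 66: fwd; pos3(id53) recv 64: fwd; pos4(id71) recv 53: drop; pos5(id95) recv 71: drop; pos6(id65) recv 95: fwd; pos0(id47) recv 65: fwd
Round 2: pos3(id53) recv 66: fwd; pos4(id71) recv 64: drop; pos0(id47) recv 95: fwd; pos1(id66) recv 65: drop
Round 3: pos4(id71) recv 66: drop; pos1(id66) recv 95: fwd
Round 4: pos2(id64) recv 95: fwd
Round 5: pos3(id53) recv 95: fwd
Round 6: pos4(id71) recv 95: fwd
Round 7: pos5(id95) recv 95: ELECTED
Message ID 66 originates at pos 1; dropped at pos 4 in round 3

Answer: 3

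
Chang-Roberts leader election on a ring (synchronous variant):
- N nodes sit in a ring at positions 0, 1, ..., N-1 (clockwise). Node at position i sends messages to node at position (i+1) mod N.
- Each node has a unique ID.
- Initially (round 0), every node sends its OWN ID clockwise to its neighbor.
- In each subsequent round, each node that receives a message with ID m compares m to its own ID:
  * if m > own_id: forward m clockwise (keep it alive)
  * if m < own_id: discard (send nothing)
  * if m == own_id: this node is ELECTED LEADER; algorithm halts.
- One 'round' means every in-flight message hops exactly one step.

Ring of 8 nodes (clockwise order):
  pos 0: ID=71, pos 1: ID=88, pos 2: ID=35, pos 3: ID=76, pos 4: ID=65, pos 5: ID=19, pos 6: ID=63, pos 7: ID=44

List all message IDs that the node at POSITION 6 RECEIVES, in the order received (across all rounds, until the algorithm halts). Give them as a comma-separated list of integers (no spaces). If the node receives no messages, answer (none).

Answer: 19,65,76,88

Derivation:
Round 1: pos1(id88) recv 71: drop; pos2(id35) recv 88: fwd; pos3(id76) recv 35: drop; pos4(id65) recv 76: fwd; pos5(id19) recv 65: fwd; pos6(id63) recv 19: drop; pos7(id44) recv 63: fwd; pos0(id71) recv 44: drop
Round 2: pos3(id76) recv 88: fwd; pos5(id19) recv 76: fwd; pos6(id63) recv 65: fwd; pos0(id71) recv 63: drop
Round 3: pos4(id65) recv 88: fwd; pos6(id63) recv 76: fwd; pos7(id44) recv 65: fwd
Round 4: pos5(id19) recv 88: fwd; pos7(id44) recv 76: fwd; pos0(id71) recv 65: drop
Round 5: pos6(id63) recv 88: fwd; pos0(id71) recv 76: fwd
Round 6: pos7(id44) recv 88: fwd; pos1(id88) recv 76: drop
Round 7: pos0(id71) recv 88: fwd
Round 8: pos1(id88) recv 88: ELECTED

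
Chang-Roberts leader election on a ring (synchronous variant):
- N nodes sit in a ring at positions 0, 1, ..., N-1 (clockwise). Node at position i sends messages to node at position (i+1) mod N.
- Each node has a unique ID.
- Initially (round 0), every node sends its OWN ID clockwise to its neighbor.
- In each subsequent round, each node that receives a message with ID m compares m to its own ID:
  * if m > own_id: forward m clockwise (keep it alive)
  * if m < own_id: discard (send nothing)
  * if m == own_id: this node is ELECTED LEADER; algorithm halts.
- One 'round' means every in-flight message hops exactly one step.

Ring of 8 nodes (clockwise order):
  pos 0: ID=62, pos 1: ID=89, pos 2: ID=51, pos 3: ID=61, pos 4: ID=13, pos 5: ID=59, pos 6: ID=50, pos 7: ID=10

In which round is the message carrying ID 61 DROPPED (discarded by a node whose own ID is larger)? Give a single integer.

Round 1: pos1(id89) recv 62: drop; pos2(id51) recv 89: fwd; pos3(id61) recv 51: drop; pos4(id13) recv 61: fwd; pos5(id59) recv 13: drop; pos6(id50) recv 59: fwd; pos7(id10) recv 50: fwd; pos0(id62) recv 10: drop
Round 2: pos3(id61) recv 89: fwd; pos5(id59) recv 61: fwd; pos7(id10) recv 59: fwd; pos0(id62) recv 50: drop
Round 3: pos4(id13) recv 89: fwd; pos6(id50) recv 61: fwd; pos0(id62) recv 59: drop
Round 4: pos5(id59) recv 89: fwd; pos7(id10) recv 61: fwd
Round 5: pos6(id50) recv 89: fwd; pos0(id62) recv 61: drop
Round 6: pos7(id10) recv 89: fwd
Round 7: pos0(id62) recv 89: fwd
Round 8: pos1(id89) recv 89: ELECTED
Message ID 61 originates at pos 3; dropped at pos 0 in round 5

Answer: 5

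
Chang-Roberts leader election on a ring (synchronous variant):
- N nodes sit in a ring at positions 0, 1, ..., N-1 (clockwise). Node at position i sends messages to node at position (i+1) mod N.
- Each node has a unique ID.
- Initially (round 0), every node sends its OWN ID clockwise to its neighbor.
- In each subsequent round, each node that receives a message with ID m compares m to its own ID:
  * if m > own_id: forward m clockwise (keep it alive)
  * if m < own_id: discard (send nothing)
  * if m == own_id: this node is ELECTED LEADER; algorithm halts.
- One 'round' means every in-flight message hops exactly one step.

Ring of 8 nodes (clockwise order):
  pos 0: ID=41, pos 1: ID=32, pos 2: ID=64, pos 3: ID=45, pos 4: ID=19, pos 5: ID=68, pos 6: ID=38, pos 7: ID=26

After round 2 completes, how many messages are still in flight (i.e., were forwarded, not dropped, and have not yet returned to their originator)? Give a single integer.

Round 1: pos1(id32) recv 41: fwd; pos2(id64) recv 32: drop; pos3(id45) recv 64: fwd; pos4(id19) recv 45: fwd; pos5(id68) recv 19: drop; pos6(id38) recv 68: fwd; pos7(id26) recv 38: fwd; pos0(id41) recv 26: drop
Round 2: pos2(id64) recv 41: drop; pos4(id19) recv 64: fwd; pos5(id68) recv 45: drop; pos7(id26) recv 68: fwd; pos0(id41) recv 38: drop
After round 2: 2 messages still in flight

Answer: 2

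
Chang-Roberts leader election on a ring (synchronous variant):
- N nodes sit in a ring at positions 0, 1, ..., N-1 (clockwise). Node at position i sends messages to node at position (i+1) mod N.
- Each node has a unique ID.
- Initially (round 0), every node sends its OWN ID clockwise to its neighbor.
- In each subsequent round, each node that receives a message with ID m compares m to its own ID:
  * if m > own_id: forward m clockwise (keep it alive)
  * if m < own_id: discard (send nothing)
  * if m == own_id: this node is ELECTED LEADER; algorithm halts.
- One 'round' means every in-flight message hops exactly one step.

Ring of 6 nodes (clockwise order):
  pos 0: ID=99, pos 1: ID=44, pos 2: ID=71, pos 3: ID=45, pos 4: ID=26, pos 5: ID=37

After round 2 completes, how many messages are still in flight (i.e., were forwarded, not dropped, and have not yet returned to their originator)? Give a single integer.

Answer: 3

Derivation:
Round 1: pos1(id44) recv 99: fwd; pos2(id71) recv 44: drop; pos3(id45) recv 71: fwd; pos4(id26) recv 45: fwd; pos5(id37) recv 26: drop; pos0(id99) recv 37: drop
Round 2: pos2(id71) recv 99: fwd; pos4(id26) recv 71: fwd; pos5(id37) recv 45: fwd
After round 2: 3 messages still in flight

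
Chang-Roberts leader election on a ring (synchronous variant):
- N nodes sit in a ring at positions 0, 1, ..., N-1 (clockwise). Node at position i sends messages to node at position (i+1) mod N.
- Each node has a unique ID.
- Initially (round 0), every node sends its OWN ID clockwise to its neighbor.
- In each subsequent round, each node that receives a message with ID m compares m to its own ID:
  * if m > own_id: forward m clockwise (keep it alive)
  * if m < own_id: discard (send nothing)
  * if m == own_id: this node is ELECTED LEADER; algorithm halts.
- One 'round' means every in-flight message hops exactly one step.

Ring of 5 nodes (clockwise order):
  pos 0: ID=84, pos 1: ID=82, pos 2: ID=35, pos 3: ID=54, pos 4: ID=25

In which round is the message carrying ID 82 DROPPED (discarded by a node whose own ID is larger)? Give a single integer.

Answer: 4

Derivation:
Round 1: pos1(id82) recv 84: fwd; pos2(id35) recv 82: fwd; pos3(id54) recv 35: drop; pos4(id25) recv 54: fwd; pos0(id84) recv 25: drop
Round 2: pos2(id35) recv 84: fwd; pos3(id54) recv 82: fwd; pos0(id84) recv 54: drop
Round 3: pos3(id54) recv 84: fwd; pos4(id25) recv 82: fwd
Round 4: pos4(id25) recv 84: fwd; pos0(id84) recv 82: drop
Round 5: pos0(id84) recv 84: ELECTED
Message ID 82 originates at pos 1; dropped at pos 0 in round 4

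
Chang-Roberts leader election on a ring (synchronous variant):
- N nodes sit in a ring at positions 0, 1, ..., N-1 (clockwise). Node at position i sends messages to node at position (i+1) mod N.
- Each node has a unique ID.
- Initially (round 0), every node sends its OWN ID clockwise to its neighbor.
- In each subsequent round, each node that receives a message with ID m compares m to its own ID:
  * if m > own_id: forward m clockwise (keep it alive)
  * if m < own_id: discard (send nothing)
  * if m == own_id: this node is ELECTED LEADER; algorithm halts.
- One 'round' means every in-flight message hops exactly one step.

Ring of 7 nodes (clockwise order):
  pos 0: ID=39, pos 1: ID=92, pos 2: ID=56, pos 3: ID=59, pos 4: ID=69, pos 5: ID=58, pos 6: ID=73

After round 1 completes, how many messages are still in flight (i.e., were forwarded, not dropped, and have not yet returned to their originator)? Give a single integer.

Round 1: pos1(id92) recv 39: drop; pos2(id56) recv 92: fwd; pos3(id59) recv 56: drop; pos4(id69) recv 59: drop; pos5(id58) recv 69: fwd; pos6(id73) recv 58: drop; pos0(id39) recv 73: fwd
After round 1: 3 messages still in flight

Answer: 3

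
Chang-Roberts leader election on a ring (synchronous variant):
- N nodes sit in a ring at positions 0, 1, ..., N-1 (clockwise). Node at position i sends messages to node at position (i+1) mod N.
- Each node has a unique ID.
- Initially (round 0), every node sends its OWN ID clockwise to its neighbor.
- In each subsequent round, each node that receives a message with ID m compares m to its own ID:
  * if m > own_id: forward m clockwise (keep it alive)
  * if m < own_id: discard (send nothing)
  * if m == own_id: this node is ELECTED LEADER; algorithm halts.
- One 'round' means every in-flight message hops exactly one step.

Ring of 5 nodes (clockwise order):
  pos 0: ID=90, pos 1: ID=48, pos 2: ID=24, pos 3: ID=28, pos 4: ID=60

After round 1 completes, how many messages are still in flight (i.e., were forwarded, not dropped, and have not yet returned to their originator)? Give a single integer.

Round 1: pos1(id48) recv 90: fwd; pos2(id24) recv 48: fwd; pos3(id28) recv 24: drop; pos4(id60) recv 28: drop; pos0(id90) recv 60: drop
After round 1: 2 messages still in flight

Answer: 2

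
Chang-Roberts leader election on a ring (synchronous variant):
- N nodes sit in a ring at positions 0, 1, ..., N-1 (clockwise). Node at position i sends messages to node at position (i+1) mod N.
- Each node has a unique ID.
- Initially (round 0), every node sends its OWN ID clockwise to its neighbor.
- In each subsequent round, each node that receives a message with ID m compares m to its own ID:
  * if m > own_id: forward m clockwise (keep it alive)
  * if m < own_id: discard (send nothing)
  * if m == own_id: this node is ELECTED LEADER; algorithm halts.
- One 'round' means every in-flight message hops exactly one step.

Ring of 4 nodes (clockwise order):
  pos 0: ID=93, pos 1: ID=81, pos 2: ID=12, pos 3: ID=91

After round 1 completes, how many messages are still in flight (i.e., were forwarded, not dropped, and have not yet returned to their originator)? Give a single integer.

Round 1: pos1(id81) recv 93: fwd; pos2(id12) recv 81: fwd; pos3(id91) recv 12: drop; pos0(id93) recv 91: drop
After round 1: 2 messages still in flight

Answer: 2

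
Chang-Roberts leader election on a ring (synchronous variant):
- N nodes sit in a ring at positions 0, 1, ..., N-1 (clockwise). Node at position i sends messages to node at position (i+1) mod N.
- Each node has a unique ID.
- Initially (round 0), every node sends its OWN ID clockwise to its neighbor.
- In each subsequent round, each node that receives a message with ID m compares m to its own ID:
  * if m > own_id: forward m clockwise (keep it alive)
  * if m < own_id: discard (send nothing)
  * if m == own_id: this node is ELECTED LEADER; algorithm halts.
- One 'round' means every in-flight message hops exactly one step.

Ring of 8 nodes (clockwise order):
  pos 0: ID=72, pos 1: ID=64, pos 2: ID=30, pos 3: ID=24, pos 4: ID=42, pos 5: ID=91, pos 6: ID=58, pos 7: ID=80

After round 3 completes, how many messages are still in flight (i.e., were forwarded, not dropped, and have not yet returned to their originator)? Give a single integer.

Answer: 4

Derivation:
Round 1: pos1(id64) recv 72: fwd; pos2(id30) recv 64: fwd; pos3(id24) recv 30: fwd; pos4(id42) recv 24: drop; pos5(id91) recv 42: drop; pos6(id58) recv 91: fwd; pos7(id80) recv 58: drop; pos0(id72) recv 80: fwd
Round 2: pos2(id30) recv 72: fwd; pos3(id24) recv 64: fwd; pos4(id42) recv 30: drop; pos7(id80) recv 91: fwd; pos1(id64) recv 80: fwd
Round 3: pos3(id24) recv 72: fwd; pos4(id42) recv 64: fwd; pos0(id72) recv 91: fwd; pos2(id30) recv 80: fwd
After round 3: 4 messages still in flight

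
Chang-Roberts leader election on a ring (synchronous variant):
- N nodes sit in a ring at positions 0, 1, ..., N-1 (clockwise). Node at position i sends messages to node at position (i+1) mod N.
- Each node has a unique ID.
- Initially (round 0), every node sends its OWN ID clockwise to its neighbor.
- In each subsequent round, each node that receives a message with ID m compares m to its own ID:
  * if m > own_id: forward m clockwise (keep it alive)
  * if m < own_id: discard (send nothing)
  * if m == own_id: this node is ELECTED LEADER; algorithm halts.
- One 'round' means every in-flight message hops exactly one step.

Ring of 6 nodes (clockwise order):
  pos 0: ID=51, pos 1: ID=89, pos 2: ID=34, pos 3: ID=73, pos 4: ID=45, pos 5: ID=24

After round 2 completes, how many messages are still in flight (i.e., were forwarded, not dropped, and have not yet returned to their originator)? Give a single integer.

Round 1: pos1(id89) recv 51: drop; pos2(id34) recv 89: fwd; pos3(id73) recv 34: drop; pos4(id45) recv 73: fwd; pos5(id24) recv 45: fwd; pos0(id51) recv 24: drop
Round 2: pos3(id73) recv 89: fwd; pos5(id24) recv 73: fwd; pos0(id51) recv 45: drop
After round 2: 2 messages still in flight

Answer: 2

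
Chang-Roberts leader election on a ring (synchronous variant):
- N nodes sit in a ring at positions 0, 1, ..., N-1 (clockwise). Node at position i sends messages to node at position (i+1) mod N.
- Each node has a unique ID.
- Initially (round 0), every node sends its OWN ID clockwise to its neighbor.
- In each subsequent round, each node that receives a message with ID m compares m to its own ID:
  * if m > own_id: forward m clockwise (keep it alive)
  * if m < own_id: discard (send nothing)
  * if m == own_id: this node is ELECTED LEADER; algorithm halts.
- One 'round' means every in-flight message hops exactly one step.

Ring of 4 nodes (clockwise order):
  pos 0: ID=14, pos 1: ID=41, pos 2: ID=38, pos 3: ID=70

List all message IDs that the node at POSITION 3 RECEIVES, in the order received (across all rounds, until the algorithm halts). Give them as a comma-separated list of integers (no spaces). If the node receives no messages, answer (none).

Answer: 38,41,70

Derivation:
Round 1: pos1(id41) recv 14: drop; pos2(id38) recv 41: fwd; pos3(id70) recv 38: drop; pos0(id14) recv 70: fwd
Round 2: pos3(id70) recv 41: drop; pos1(id41) recv 70: fwd
Round 3: pos2(id38) recv 70: fwd
Round 4: pos3(id70) recv 70: ELECTED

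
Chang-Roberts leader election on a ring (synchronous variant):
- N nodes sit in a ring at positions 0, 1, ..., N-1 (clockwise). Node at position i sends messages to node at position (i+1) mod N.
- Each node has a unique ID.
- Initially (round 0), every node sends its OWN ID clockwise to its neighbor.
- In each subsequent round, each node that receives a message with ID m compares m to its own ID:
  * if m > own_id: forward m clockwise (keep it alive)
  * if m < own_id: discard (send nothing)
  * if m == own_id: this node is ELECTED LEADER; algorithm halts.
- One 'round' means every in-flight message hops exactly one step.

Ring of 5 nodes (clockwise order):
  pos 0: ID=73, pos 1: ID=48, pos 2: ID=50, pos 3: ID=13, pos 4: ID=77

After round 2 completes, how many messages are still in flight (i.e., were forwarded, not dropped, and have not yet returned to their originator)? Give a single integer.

Round 1: pos1(id48) recv 73: fwd; pos2(id50) recv 48: drop; pos3(id13) recv 50: fwd; pos4(id77) recv 13: drop; pos0(id73) recv 77: fwd
Round 2: pos2(id50) recv 73: fwd; pos4(id77) recv 50: drop; pos1(id48) recv 77: fwd
After round 2: 2 messages still in flight

Answer: 2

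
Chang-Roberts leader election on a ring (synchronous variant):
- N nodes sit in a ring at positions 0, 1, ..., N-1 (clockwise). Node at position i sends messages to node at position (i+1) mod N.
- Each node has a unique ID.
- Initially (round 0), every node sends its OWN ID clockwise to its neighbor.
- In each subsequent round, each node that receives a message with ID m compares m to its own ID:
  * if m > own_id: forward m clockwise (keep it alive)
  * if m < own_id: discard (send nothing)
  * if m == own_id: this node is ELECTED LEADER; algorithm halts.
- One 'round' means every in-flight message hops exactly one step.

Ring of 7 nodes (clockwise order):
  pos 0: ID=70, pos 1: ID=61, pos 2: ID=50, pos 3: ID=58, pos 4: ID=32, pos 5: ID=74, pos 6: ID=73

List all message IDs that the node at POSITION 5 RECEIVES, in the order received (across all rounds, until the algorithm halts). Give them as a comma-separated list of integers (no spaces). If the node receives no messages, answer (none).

Answer: 32,58,61,70,73,74

Derivation:
Round 1: pos1(id61) recv 70: fwd; pos2(id50) recv 61: fwd; pos3(id58) recv 50: drop; pos4(id32) recv 58: fwd; pos5(id74) recv 32: drop; pos6(id73) recv 74: fwd; pos0(id70) recv 73: fwd
Round 2: pos2(id50) recv 70: fwd; pos3(id58) recv 61: fwd; pos5(id74) recv 58: drop; pos0(id70) recv 74: fwd; pos1(id61) recv 73: fwd
Round 3: pos3(id58) recv 70: fwd; pos4(id32) recv 61: fwd; pos1(id61) recv 74: fwd; pos2(id50) recv 73: fwd
Round 4: pos4(id32) recv 70: fwd; pos5(id74) recv 61: drop; pos2(id50) recv 74: fwd; pos3(id58) recv 73: fwd
Round 5: pos5(id74) recv 70: drop; pos3(id58) recv 74: fwd; pos4(id32) recv 73: fwd
Round 6: pos4(id32) recv 74: fwd; pos5(id74) recv 73: drop
Round 7: pos5(id74) recv 74: ELECTED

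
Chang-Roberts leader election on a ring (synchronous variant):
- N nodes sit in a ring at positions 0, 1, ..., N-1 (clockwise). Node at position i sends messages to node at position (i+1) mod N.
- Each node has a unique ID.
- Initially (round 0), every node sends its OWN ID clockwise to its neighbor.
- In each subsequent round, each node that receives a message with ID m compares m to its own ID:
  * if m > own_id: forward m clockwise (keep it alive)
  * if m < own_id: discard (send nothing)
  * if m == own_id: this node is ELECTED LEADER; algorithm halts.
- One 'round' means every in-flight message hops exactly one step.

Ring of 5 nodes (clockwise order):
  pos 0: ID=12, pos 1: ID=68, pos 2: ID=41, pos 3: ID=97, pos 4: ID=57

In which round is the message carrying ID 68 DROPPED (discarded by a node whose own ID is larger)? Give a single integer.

Answer: 2

Derivation:
Round 1: pos1(id68) recv 12: drop; pos2(id41) recv 68: fwd; pos3(id97) recv 41: drop; pos4(id57) recv 97: fwd; pos0(id12) recv 57: fwd
Round 2: pos3(id97) recv 68: drop; pos0(id12) recv 97: fwd; pos1(id68) recv 57: drop
Round 3: pos1(id68) recv 97: fwd
Round 4: pos2(id41) recv 97: fwd
Round 5: pos3(id97) recv 97: ELECTED
Message ID 68 originates at pos 1; dropped at pos 3 in round 2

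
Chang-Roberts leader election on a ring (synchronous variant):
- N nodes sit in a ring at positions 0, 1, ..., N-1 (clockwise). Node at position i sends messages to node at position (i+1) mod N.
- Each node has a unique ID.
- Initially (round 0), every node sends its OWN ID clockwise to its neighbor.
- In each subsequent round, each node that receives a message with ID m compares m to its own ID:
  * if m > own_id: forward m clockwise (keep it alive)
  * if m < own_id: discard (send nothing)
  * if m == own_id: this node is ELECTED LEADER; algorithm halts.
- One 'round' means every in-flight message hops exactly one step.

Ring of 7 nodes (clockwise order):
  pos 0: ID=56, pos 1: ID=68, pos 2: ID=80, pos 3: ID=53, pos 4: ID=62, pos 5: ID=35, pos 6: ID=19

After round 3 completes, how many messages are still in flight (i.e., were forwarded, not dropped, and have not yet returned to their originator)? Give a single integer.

Answer: 2

Derivation:
Round 1: pos1(id68) recv 56: drop; pos2(id80) recv 68: drop; pos3(id53) recv 80: fwd; pos4(id62) recv 53: drop; pos5(id35) recv 62: fwd; pos6(id19) recv 35: fwd; pos0(id56) recv 19: drop
Round 2: pos4(id62) recv 80: fwd; pos6(id19) recv 62: fwd; pos0(id56) recv 35: drop
Round 3: pos5(id35) recv 80: fwd; pos0(id56) recv 62: fwd
After round 3: 2 messages still in flight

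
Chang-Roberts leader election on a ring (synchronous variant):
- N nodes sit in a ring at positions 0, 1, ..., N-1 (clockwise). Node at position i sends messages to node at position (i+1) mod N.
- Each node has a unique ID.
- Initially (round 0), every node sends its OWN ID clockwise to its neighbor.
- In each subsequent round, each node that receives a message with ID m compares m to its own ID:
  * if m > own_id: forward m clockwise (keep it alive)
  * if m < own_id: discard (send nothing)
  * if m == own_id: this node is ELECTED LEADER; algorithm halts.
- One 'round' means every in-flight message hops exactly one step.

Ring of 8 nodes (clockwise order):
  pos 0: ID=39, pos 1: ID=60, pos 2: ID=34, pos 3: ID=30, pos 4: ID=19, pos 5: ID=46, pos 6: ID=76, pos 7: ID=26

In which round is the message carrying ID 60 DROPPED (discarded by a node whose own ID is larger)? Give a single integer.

Answer: 5

Derivation:
Round 1: pos1(id60) recv 39: drop; pos2(id34) recv 60: fwd; pos3(id30) recv 34: fwd; pos4(id19) recv 30: fwd; pos5(id46) recv 19: drop; pos6(id76) recv 46: drop; pos7(id26) recv 76: fwd; pos0(id39) recv 26: drop
Round 2: pos3(id30) recv 60: fwd; pos4(id19) recv 34: fwd; pos5(id46) recv 30: drop; pos0(id39) recv 76: fwd
Round 3: pos4(id19) recv 60: fwd; pos5(id46) recv 34: drop; pos1(id60) recv 76: fwd
Round 4: pos5(id46) recv 60: fwd; pos2(id34) recv 76: fwd
Round 5: pos6(id76) recv 60: drop; pos3(id30) recv 76: fwd
Round 6: pos4(id19) recv 76: fwd
Round 7: pos5(id46) recv 76: fwd
Round 8: pos6(id76) recv 76: ELECTED
Message ID 60 originates at pos 1; dropped at pos 6 in round 5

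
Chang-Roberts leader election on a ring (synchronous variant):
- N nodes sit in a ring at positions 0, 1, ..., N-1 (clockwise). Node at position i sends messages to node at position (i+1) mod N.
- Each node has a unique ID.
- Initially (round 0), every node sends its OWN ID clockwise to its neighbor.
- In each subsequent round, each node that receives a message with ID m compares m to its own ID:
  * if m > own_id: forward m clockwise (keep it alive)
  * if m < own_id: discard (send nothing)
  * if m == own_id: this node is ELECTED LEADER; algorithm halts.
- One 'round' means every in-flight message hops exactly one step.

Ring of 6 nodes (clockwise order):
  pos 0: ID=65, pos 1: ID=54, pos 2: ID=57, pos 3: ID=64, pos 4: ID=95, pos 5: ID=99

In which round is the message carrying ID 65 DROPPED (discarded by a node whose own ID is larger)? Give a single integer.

Answer: 4

Derivation:
Round 1: pos1(id54) recv 65: fwd; pos2(id57) recv 54: drop; pos3(id64) recv 57: drop; pos4(id95) recv 64: drop; pos5(id99) recv 95: drop; pos0(id65) recv 99: fwd
Round 2: pos2(id57) recv 65: fwd; pos1(id54) recv 99: fwd
Round 3: pos3(id64) recv 65: fwd; pos2(id57) recv 99: fwd
Round 4: pos4(id95) recv 65: drop; pos3(id64) recv 99: fwd
Round 5: pos4(id95) recv 99: fwd
Round 6: pos5(id99) recv 99: ELECTED
Message ID 65 originates at pos 0; dropped at pos 4 in round 4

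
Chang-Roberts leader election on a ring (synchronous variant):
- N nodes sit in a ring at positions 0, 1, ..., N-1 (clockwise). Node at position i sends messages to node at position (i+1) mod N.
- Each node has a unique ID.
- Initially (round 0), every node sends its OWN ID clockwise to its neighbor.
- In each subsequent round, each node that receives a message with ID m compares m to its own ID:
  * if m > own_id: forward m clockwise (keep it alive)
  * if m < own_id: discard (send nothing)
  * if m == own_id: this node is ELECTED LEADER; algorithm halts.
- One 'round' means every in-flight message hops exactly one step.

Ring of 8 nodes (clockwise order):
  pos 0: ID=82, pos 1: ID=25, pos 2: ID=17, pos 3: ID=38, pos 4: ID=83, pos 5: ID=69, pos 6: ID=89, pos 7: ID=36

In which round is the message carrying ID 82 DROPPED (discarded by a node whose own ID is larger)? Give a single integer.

Round 1: pos1(id25) recv 82: fwd; pos2(id17) recv 25: fwd; pos3(id38) recv 17: drop; pos4(id83) recv 38: drop; pos5(id69) recv 83: fwd; pos6(id89) recv 69: drop; pos7(id36) recv 89: fwd; pos0(id82) recv 36: drop
Round 2: pos2(id17) recv 82: fwd; pos3(id38) recv 25: drop; pos6(id89) recv 83: drop; pos0(id82) recv 89: fwd
Round 3: pos3(id38) recv 82: fwd; pos1(id25) recv 89: fwd
Round 4: pos4(id83) recv 82: drop; pos2(id17) recv 89: fwd
Round 5: pos3(id38) recv 89: fwd
Round 6: pos4(id83) recv 89: fwd
Round 7: pos5(id69) recv 89: fwd
Round 8: pos6(id89) recv 89: ELECTED
Message ID 82 originates at pos 0; dropped at pos 4 in round 4

Answer: 4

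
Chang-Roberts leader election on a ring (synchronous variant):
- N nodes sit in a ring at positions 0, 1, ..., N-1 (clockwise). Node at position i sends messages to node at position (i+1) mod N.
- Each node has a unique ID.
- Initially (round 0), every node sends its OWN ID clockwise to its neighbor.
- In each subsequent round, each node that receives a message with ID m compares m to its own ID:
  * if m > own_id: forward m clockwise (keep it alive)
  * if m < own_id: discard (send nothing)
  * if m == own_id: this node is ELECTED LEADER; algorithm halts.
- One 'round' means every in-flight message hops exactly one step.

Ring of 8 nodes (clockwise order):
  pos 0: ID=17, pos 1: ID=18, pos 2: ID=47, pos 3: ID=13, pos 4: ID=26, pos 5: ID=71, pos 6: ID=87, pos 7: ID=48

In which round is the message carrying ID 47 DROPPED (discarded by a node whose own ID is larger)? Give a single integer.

Answer: 3

Derivation:
Round 1: pos1(id18) recv 17: drop; pos2(id47) recv 18: drop; pos3(id13) recv 47: fwd; pos4(id26) recv 13: drop; pos5(id71) recv 26: drop; pos6(id87) recv 71: drop; pos7(id48) recv 87: fwd; pos0(id17) recv 48: fwd
Round 2: pos4(id26) recv 47: fwd; pos0(id17) recv 87: fwd; pos1(id18) recv 48: fwd
Round 3: pos5(id71) recv 47: drop; pos1(id18) recv 87: fwd; pos2(id47) recv 48: fwd
Round 4: pos2(id47) recv 87: fwd; pos3(id13) recv 48: fwd
Round 5: pos3(id13) recv 87: fwd; pos4(id26) recv 48: fwd
Round 6: pos4(id26) recv 87: fwd; pos5(id71) recv 48: drop
Round 7: pos5(id71) recv 87: fwd
Round 8: pos6(id87) recv 87: ELECTED
Message ID 47 originates at pos 2; dropped at pos 5 in round 3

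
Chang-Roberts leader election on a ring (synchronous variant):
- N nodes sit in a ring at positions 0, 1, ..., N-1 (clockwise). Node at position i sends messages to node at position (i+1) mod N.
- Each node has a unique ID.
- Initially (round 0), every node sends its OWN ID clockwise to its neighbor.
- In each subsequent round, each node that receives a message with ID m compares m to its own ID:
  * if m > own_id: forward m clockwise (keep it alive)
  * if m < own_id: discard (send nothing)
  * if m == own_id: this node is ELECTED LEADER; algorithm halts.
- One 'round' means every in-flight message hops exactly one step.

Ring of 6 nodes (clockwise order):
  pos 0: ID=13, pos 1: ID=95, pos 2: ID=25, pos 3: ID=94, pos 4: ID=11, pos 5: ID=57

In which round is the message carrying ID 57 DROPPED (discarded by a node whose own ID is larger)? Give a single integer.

Round 1: pos1(id95) recv 13: drop; pos2(id25) recv 95: fwd; pos3(id94) recv 25: drop; pos4(id11) recv 94: fwd; pos5(id57) recv 11: drop; pos0(id13) recv 57: fwd
Round 2: pos3(id94) recv 95: fwd; pos5(id57) recv 94: fwd; pos1(id95) recv 57: drop
Round 3: pos4(id11) recv 95: fwd; pos0(id13) recv 94: fwd
Round 4: pos5(id57) recv 95: fwd; pos1(id95) recv 94: drop
Round 5: pos0(id13) recv 95: fwd
Round 6: pos1(id95) recv 95: ELECTED
Message ID 57 originates at pos 5; dropped at pos 1 in round 2

Answer: 2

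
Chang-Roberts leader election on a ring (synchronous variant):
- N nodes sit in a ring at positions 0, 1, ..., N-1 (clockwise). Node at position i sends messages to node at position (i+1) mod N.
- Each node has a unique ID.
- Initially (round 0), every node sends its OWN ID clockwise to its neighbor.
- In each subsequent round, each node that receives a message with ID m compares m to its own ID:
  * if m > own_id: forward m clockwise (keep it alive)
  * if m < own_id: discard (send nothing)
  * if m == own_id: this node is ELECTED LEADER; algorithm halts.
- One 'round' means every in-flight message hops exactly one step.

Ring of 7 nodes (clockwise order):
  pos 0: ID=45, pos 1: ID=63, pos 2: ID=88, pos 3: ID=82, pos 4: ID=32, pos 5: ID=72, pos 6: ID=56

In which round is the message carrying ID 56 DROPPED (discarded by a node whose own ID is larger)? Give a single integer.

Answer: 2

Derivation:
Round 1: pos1(id63) recv 45: drop; pos2(id88) recv 63: drop; pos3(id82) recv 88: fwd; pos4(id32) recv 82: fwd; pos5(id72) recv 32: drop; pos6(id56) recv 72: fwd; pos0(id45) recv 56: fwd
Round 2: pos4(id32) recv 88: fwd; pos5(id72) recv 82: fwd; pos0(id45) recv 72: fwd; pos1(id63) recv 56: drop
Round 3: pos5(id72) recv 88: fwd; pos6(id56) recv 82: fwd; pos1(id63) recv 72: fwd
Round 4: pos6(id56) recv 88: fwd; pos0(id45) recv 82: fwd; pos2(id88) recv 72: drop
Round 5: pos0(id45) recv 88: fwd; pos1(id63) recv 82: fwd
Round 6: pos1(id63) recv 88: fwd; pos2(id88) recv 82: drop
Round 7: pos2(id88) recv 88: ELECTED
Message ID 56 originates at pos 6; dropped at pos 1 in round 2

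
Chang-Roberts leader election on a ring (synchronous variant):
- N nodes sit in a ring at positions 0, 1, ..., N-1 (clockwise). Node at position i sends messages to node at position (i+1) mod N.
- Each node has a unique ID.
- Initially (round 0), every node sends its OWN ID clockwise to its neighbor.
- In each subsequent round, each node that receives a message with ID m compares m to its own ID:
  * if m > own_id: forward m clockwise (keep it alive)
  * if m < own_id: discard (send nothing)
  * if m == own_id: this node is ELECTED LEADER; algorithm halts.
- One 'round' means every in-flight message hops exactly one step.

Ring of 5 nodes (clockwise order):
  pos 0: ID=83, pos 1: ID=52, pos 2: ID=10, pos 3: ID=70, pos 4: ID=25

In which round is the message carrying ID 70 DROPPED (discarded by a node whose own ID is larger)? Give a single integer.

Answer: 2

Derivation:
Round 1: pos1(id52) recv 83: fwd; pos2(id10) recv 52: fwd; pos3(id70) recv 10: drop; pos4(id25) recv 70: fwd; pos0(id83) recv 25: drop
Round 2: pos2(id10) recv 83: fwd; pos3(id70) recv 52: drop; pos0(id83) recv 70: drop
Round 3: pos3(id70) recv 83: fwd
Round 4: pos4(id25) recv 83: fwd
Round 5: pos0(id83) recv 83: ELECTED
Message ID 70 originates at pos 3; dropped at pos 0 in round 2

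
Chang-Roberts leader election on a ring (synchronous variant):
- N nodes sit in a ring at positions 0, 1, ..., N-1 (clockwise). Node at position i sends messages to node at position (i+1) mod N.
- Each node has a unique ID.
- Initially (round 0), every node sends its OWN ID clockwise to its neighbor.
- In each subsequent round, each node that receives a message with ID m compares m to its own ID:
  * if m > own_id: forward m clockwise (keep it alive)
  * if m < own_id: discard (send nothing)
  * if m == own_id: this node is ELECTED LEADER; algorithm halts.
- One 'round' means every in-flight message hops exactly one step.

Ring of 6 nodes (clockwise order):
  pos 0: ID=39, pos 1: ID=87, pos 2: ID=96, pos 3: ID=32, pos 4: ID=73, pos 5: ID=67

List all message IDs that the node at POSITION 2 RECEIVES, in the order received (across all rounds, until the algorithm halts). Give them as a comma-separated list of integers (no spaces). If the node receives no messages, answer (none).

Answer: 87,96

Derivation:
Round 1: pos1(id87) recv 39: drop; pos2(id96) recv 87: drop; pos3(id32) recv 96: fwd; pos4(id73) recv 32: drop; pos5(id67) recv 73: fwd; pos0(id39) recv 67: fwd
Round 2: pos4(id73) recv 96: fwd; pos0(id39) recv 73: fwd; pos1(id87) recv 67: drop
Round 3: pos5(id67) recv 96: fwd; pos1(id87) recv 73: drop
Round 4: pos0(id39) recv 96: fwd
Round 5: pos1(id87) recv 96: fwd
Round 6: pos2(id96) recv 96: ELECTED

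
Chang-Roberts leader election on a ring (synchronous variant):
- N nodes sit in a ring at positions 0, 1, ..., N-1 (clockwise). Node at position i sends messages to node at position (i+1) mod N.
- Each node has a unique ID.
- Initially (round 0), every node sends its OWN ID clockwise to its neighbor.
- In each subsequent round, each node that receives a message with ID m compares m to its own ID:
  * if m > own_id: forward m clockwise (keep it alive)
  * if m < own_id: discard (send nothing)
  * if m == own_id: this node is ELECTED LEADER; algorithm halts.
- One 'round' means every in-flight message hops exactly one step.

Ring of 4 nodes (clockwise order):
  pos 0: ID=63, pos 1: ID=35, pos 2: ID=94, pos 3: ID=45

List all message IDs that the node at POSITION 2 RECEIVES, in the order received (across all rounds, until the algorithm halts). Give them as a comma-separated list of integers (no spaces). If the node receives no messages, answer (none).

Answer: 35,63,94

Derivation:
Round 1: pos1(id35) recv 63: fwd; pos2(id94) recv 35: drop; pos3(id45) recv 94: fwd; pos0(id63) recv 45: drop
Round 2: pos2(id94) recv 63: drop; pos0(id63) recv 94: fwd
Round 3: pos1(id35) recv 94: fwd
Round 4: pos2(id94) recv 94: ELECTED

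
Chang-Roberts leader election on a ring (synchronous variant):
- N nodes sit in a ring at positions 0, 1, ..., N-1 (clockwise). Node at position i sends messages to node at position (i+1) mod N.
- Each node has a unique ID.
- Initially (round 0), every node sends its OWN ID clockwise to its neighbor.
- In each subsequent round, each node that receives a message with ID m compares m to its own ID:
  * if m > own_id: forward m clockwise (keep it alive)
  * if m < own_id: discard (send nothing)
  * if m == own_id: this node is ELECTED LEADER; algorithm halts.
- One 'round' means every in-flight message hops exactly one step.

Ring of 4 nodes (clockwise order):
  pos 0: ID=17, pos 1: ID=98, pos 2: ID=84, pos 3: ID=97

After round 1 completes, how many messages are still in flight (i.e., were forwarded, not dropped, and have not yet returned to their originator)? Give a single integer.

Round 1: pos1(id98) recv 17: drop; pos2(id84) recv 98: fwd; pos3(id97) recv 84: drop; pos0(id17) recv 97: fwd
After round 1: 2 messages still in flight

Answer: 2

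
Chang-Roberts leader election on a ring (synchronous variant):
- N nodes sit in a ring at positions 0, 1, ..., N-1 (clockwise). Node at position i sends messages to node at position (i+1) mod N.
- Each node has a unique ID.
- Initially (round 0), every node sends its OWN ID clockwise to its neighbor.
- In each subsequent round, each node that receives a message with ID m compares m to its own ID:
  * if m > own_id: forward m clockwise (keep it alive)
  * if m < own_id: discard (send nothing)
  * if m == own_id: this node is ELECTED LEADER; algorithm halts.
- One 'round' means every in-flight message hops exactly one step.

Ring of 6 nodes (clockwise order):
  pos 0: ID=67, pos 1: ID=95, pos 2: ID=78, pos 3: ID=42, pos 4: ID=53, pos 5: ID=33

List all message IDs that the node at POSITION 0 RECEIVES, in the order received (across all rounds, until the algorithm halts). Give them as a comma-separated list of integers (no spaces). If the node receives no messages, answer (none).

Round 1: pos1(id95) recv 67: drop; pos2(id78) recv 95: fwd; pos3(id42) recv 78: fwd; pos4(id53) recv 42: drop; pos5(id33) recv 53: fwd; pos0(id67) recv 33: drop
Round 2: pos3(id42) recv 95: fwd; pos4(id53) recv 78: fwd; pos0(id67) recv 53: drop
Round 3: pos4(id53) recv 95: fwd; pos5(id33) recv 78: fwd
Round 4: pos5(id33) recv 95: fwd; pos0(id67) recv 78: fwd
Round 5: pos0(id67) recv 95: fwd; pos1(id95) recv 78: drop
Round 6: pos1(id95) recv 95: ELECTED

Answer: 33,53,78,95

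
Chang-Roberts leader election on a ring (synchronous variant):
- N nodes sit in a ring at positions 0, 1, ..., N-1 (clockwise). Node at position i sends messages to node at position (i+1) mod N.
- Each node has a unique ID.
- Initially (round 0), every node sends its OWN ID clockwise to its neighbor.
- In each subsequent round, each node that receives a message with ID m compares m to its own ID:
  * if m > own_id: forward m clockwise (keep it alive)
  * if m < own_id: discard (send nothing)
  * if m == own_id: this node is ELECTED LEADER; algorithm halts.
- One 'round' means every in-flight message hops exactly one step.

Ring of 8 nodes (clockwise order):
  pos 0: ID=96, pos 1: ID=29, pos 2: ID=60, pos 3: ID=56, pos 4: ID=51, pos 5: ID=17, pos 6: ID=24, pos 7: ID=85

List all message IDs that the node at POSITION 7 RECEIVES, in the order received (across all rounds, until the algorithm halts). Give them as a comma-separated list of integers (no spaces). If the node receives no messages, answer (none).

Round 1: pos1(id29) recv 96: fwd; pos2(id60) recv 29: drop; pos3(id56) recv 60: fwd; pos4(id51) recv 56: fwd; pos5(id17) recv 51: fwd; pos6(id24) recv 17: drop; pos7(id85) recv 24: drop; pos0(id96) recv 85: drop
Round 2: pos2(id60) recv 96: fwd; pos4(id51) recv 60: fwd; pos5(id17) recv 56: fwd; pos6(id24) recv 51: fwd
Round 3: pos3(id56) recv 96: fwd; pos5(id17) recv 60: fwd; pos6(id24) recv 56: fwd; pos7(id85) recv 51: drop
Round 4: pos4(id51) recv 96: fwd; pos6(id24) recv 60: fwd; pos7(id85) recv 56: drop
Round 5: pos5(id17) recv 96: fwd; pos7(id85) recv 60: drop
Round 6: pos6(id24) recv 96: fwd
Round 7: pos7(id85) recv 96: fwd
Round 8: pos0(id96) recv 96: ELECTED

Answer: 24,51,56,60,96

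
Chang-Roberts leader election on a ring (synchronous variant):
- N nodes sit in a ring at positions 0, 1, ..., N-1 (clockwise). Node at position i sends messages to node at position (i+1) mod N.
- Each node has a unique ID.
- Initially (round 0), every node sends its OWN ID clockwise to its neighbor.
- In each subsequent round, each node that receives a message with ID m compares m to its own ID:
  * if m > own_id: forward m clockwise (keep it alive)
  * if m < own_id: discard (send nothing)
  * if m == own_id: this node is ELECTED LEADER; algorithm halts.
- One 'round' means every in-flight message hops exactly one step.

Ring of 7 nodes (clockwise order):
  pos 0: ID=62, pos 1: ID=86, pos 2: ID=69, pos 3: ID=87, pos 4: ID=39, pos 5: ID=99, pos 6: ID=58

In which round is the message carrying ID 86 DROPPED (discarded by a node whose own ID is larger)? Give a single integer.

Answer: 2

Derivation:
Round 1: pos1(id86) recv 62: drop; pos2(id69) recv 86: fwd; pos3(id87) recv 69: drop; pos4(id39) recv 87: fwd; pos5(id99) recv 39: drop; pos6(id58) recv 99: fwd; pos0(id62) recv 58: drop
Round 2: pos3(id87) recv 86: drop; pos5(id99) recv 87: drop; pos0(id62) recv 99: fwd
Round 3: pos1(id86) recv 99: fwd
Round 4: pos2(id69) recv 99: fwd
Round 5: pos3(id87) recv 99: fwd
Round 6: pos4(id39) recv 99: fwd
Round 7: pos5(id99) recv 99: ELECTED
Message ID 86 originates at pos 1; dropped at pos 3 in round 2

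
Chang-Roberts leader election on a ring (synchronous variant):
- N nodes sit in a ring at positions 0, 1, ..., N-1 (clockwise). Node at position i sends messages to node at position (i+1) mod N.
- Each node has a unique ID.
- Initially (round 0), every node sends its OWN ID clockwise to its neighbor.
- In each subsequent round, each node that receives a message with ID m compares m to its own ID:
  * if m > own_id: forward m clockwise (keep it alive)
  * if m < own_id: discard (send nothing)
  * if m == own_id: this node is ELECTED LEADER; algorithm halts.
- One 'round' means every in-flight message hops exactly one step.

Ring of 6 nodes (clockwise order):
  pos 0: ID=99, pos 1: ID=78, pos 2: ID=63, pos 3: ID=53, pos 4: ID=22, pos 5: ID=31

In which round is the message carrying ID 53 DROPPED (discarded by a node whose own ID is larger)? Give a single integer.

Round 1: pos1(id78) recv 99: fwd; pos2(id63) recv 78: fwd; pos3(id53) recv 63: fwd; pos4(id22) recv 53: fwd; pos5(id31) recv 22: drop; pos0(id99) recv 31: drop
Round 2: pos2(id63) recv 99: fwd; pos3(id53) recv 78: fwd; pos4(id22) recv 63: fwd; pos5(id31) recv 53: fwd
Round 3: pos3(id53) recv 99: fwd; pos4(id22) recv 78: fwd; pos5(id31) recv 63: fwd; pos0(id99) recv 53: drop
Round 4: pos4(id22) recv 99: fwd; pos5(id31) recv 78: fwd; pos0(id99) recv 63: drop
Round 5: pos5(id31) recv 99: fwd; pos0(id99) recv 78: drop
Round 6: pos0(id99) recv 99: ELECTED
Message ID 53 originates at pos 3; dropped at pos 0 in round 3

Answer: 3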